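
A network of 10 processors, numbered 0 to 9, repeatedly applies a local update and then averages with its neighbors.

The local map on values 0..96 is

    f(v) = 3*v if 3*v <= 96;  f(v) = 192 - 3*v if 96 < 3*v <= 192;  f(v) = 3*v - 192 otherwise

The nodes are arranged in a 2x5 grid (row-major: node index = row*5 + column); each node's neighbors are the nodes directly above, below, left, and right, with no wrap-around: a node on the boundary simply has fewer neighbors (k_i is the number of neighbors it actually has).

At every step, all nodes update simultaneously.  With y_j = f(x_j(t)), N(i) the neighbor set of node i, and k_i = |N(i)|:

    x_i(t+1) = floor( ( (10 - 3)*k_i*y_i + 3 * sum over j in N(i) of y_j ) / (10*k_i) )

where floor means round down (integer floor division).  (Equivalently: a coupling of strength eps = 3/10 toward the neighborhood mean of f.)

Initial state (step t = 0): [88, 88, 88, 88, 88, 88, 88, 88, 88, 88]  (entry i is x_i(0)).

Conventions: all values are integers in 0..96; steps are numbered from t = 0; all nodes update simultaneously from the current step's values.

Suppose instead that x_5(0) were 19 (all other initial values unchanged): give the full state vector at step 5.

Answer: [37, 43, 52, 66, 71, 30, 72, 51, 60, 68]
Key observation: This trace re-runs the system from the modified initial state.

Derivation:
t=0: [88, 88, 88, 88, 88, 19, 88, 88, 88, 88]
t=1: [69, 72, 72, 72, 72, 61, 70, 72, 72, 72]
t=2: [15, 22, 24, 24, 24, 11, 18, 23, 24, 24]
t=3: [46, 63, 71, 72, 72, 37, 54, 68, 71, 72]
t=4: [50, 12, 18, 23, 24, 69, 30, 15, 20, 23]
t=5: [37, 43, 52, 66, 71, 30, 72, 51, 60, 68]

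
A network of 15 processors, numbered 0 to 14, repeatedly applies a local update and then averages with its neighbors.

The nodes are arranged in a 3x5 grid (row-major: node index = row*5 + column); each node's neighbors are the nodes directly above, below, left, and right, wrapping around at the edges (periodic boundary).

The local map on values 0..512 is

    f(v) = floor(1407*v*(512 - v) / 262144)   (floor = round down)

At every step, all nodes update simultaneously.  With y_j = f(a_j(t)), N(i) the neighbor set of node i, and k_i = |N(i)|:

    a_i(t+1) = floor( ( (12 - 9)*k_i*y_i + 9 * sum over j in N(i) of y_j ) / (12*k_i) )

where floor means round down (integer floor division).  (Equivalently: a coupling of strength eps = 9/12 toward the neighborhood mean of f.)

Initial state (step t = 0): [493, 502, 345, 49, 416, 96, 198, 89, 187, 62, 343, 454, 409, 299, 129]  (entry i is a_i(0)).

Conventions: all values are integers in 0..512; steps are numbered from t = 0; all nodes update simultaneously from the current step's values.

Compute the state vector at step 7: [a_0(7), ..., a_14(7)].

Simulating step by step:
t=0: [493, 502, 345, 49, 416, 96, 198, 89, 187, 62, 343, 454, 409, 299, 129]
t=1: [155, 162, 185, 253, 163, 211, 192, 274, 233, 228, 203, 203, 242, 261, 256]
t=2: [314, 316, 335, 336, 328, 330, 331, 340, 349, 338, 332, 331, 342, 350, 338]
t=3: [326, 325, 318, 313, 320, 322, 321, 313, 310, 315, 322, 321, 313, 310, 315]
t=4: [327, 327, 331, 333, 330, 328, 329, 332, 334, 331, 328, 329, 332, 334, 331]
t=5: [323, 323, 320, 319, 321, 322, 322, 320, 319, 321, 322, 322, 320, 319, 321]
t=6: [327, 327, 328, 329, 328, 328, 328, 329, 329, 329, 328, 328, 329, 329, 329]
t=7: [323, 323, 323, 323, 323, 323, 323, 323, 323, 323, 323, 323, 323, 323, 323]

Answer: [323, 323, 323, 323, 323, 323, 323, 323, 323, 323, 323, 323, 323, 323, 323]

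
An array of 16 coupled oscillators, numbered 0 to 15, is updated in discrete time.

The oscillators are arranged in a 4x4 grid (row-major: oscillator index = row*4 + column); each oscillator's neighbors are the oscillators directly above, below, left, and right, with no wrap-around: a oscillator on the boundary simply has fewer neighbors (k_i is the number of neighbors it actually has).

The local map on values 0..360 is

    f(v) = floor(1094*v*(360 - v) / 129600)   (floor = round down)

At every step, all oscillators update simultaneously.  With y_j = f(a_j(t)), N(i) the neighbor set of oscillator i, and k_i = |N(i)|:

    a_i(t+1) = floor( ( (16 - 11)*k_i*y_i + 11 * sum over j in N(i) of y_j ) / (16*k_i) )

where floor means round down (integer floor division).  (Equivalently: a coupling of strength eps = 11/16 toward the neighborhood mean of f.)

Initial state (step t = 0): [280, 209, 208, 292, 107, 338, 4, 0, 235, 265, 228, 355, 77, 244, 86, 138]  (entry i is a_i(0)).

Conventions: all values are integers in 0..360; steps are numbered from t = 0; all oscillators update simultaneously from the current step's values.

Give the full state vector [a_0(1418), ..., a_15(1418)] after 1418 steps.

Simulating step by step:
t=0: [280, 209, 208, 292, 107, 338, 4, 0, 235, 265, 228, 355, 77, 244, 86, 138]
t=1: [228, 201, 185, 143, 185, 142, 103, 44, 219, 203, 154, 121, 223, 210, 233, 153]
t=2: [265, 264, 257, 215, 262, 259, 227, 203, 264, 265, 252, 225, 260, 260, 260, 252]
t=3: [213, 216, 236, 251, 215, 222, 241, 261, 214, 217, 233, 246, 216, 217, 223, 234]
t=4: [262, 258, 245, 231, 262, 257, 242, 230, 262, 258, 249, 237, 262, 260, 254, 246]
t=5: [218, 224, 237, 246, 217, 224, 237, 247, 217, 222, 233, 242, 217, 220, 228, 236]
t=6: [259, 255, 246, 239, 260, 255, 246, 239, 260, 256, 249, 242, 260, 258, 252, 247]
t=7: [221, 226, 235, 241, 220, 226, 235, 241, 220, 224, 232, 238, 220, 223, 229, 235]
t=8: [257, 254, 247, 243, 258, 254, 248, 243, 258, 255, 250, 245, 258, 256, 251, 248]
t=9: [224, 227, 233, 237, 223, 227, 233, 237, 222, 226, 231, 235, 222, 225, 230, 233]
t=10: [255, 253, 249, 247, 256, 253, 249, 246, 257, 254, 250, 248, 257, 255, 252, 249]
t=11: [226, 228, 232, 234, 225, 228, 232, 234, 224, 227, 231, 233, 224, 226, 229, 231]
t=12: [255, 253, 250, 248, 255, 253, 250, 248, 256, 254, 251, 249, 256, 254, 252, 251]
t=13: [226, 228, 231, 233, 226, 228, 231, 233, 225, 227, 230, 231, 225, 226, 229, 230]
t=14: [254, 253, 251, 249, 255, 253, 251, 249, 255, 254, 252, 251, 255, 254, 253, 252]
t=15: [227, 228, 230, 231, 226, 227, 230, 231, 226, 227, 228, 230, 226, 227, 228, 229]
t=16: [254, 253, 252, 251, 254, 253, 252, 251, 254, 254, 253, 252, 254, 254, 253, 253]
t=17: [227, 228, 229, 229, 227, 227, 228, 229, 227, 227, 228, 228, 227, 227, 227, 228]
t=18: [254, 253, 253, 253, 254, 254, 253, 253, 254, 254, 254, 253, 254, 254, 254, 254]
t=19: [227, 227, 228, 228, 227, 227, 227, 228, 227, 227, 227, 227, 227, 227, 227, 227]
t=20: [254, 254, 254, 254, 254, 254, 254, 254, 254, 254, 254, 254, 254, 254, 254, 254]
t=21: [227, 227, 227, 227, 227, 227, 227, 227, 227, 227, 227, 227, 227, 227, 227, 227]
t=22: [254, 254, 254, 254, 254, 254, 254, 254, 254, 254, 254, 254, 254, 254, 254, 254]

Answer: [254, 254, 254, 254, 254, 254, 254, 254, 254, 254, 254, 254, 254, 254, 254, 254]
Key observation: The state at step 20, [254, 254, 254, 254, 254, 254, 254, 254, 254, 254, 254, 254, 254, 254, 254, 254], reappears at step 22: the system is in a cycle of period 2 from step 20 on.  Therefore the state at step 1418 equals the state at step 20 + ((1418 - 20) mod 2) = 20, which is [254, 254, 254, 254, 254, 254, 254, 254, 254, 254, 254, 254, 254, 254, 254, 254].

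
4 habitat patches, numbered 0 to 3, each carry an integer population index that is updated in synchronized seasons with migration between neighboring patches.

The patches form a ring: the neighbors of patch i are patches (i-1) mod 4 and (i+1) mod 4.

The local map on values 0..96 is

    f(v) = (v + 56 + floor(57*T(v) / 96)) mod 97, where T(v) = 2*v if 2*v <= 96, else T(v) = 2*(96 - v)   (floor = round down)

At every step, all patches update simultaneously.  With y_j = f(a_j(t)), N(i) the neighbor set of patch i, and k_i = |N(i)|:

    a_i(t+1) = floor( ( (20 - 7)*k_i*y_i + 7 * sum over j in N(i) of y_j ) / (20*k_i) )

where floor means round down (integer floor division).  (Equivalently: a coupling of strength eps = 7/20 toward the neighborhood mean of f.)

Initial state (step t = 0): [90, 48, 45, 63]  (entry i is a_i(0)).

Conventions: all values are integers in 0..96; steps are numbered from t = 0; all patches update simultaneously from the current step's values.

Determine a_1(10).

Simulating step by step:
t=0: [90, 48, 45, 63]
t=1: [58, 61, 58, 59]
t=2: [61, 61, 61, 61]
t=3: [61, 61, 61, 61]
t=4: [61, 61, 61, 61]
t=5: [61, 61, 61, 61]
t=6: [61, 61, 61, 61]
t=7: [61, 61, 61, 61]
t=8: [61, 61, 61, 61]
t=9: [61, 61, 61, 61]
t=10: [61, 61, 61, 61]

Answer: a_1(10) = 61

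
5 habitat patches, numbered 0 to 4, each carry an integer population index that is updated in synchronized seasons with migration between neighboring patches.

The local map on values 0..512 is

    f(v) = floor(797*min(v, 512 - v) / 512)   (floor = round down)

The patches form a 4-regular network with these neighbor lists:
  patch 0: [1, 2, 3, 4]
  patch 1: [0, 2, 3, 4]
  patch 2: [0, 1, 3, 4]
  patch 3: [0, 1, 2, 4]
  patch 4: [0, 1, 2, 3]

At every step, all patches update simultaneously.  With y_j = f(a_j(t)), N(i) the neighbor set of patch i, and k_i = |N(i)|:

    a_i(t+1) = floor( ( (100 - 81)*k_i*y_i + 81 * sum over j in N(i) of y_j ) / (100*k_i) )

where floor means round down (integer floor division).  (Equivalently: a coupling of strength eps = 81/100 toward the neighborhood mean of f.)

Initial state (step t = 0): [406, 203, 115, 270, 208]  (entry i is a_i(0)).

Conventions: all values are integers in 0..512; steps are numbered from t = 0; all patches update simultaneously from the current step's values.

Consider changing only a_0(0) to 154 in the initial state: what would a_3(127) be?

Answer: a_3(127) = 336
Key observation: The state at step 25, [372, 372, 372, 372, 372], reappears at step 33: the system is in a cycle of period 8 from step 25 on.  Therefore the state at step 127 equals the state at step 25 + ((127 - 25) mod 8) = 31, which is [336, 336, 336, 336, 336].

Derivation:
t=0: [154, 203, 115, 270, 208]
t=1: [286, 286, 287, 285, 285]
t=2: [351, 351, 351, 351, 351]
t=3: [250, 250, 250, 250, 250]
t=4: [389, 389, 389, 389, 389]
t=5: [191, 191, 191, 191, 191]
t=6: [297, 297, 297, 297, 297]
t=7: [334, 334, 334, 334, 334]
t=8: [277, 277, 277, 277, 277]
t=9: [365, 365, 365, 365, 365]
t=10: [228, 228, 228, 228, 228]
t=11: [354, 354, 354, 354, 354]
t=12: [245, 245, 245, 245, 245]
t=13: [381, 381, 381, 381, 381]
t=14: [203, 203, 203, 203, 203]
t=15: [315, 315, 315, 315, 315]
t=16: [306, 306, 306, 306, 306]
t=17: [320, 320, 320, 320, 320]
t=18: [298, 298, 298, 298, 298]
t=19: [333, 333, 333, 333, 333]
t=20: [278, 278, 278, 278, 278]
t=21: [364, 364, 364, 364, 364]
t=22: [230, 230, 230, 230, 230]
t=23: [358, 358, 358, 358, 358]
t=24: [239, 239, 239, 239, 239]
t=25: [372, 372, 372, 372, 372]
t=26: [217, 217, 217, 217, 217]
t=27: [337, 337, 337, 337, 337]
t=28: [272, 272, 272, 272, 272]
t=29: [373, 373, 373, 373, 373]
t=30: [216, 216, 216, 216, 216]
t=31: [336, 336, 336, 336, 336]
t=32: [273, 273, 273, 273, 273]
t=33: [372, 372, 372, 372, 372]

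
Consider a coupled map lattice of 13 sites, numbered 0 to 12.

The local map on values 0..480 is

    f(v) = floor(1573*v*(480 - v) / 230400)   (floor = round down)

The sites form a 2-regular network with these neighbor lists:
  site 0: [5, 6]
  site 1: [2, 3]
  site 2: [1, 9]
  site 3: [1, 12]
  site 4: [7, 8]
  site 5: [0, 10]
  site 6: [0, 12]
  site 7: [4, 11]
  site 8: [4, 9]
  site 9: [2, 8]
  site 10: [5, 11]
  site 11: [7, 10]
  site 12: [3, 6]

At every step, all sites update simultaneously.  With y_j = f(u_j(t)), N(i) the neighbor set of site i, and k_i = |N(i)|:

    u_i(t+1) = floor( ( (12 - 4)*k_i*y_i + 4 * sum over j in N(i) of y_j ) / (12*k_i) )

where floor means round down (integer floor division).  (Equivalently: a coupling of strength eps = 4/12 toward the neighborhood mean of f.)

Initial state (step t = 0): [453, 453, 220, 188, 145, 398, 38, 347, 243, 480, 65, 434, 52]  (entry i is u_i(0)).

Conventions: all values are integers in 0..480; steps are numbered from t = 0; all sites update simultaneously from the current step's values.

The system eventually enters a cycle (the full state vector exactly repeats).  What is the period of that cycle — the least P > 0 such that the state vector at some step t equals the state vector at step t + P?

Answer: 4
Key observation: The state at step 16, [392, 393, 393, 393, 393, 392, 392, 393, 393, 393, 393, 393, 392], reappears at step 20 — and no state repeats earlier — so the cycle the system enters has period 4.

Derivation:
t=0: [453, 453, 220, 188, 145, 398, 38, 347, 243, 480, 65, 434, 52]
t=1: [111, 182, 273, 288, 338, 192, 115, 287, 317, 130, 182, 173, 182]
t=2: [296, 373, 370, 374, 339, 359, 298, 366, 340, 329, 369, 366, 357]
t=3: [358, 272, 286, 275, 318, 305, 358, 291, 326, 326, 282, 283, 306]
t=4: [309, 384, 373, 380, 353, 355, 308, 371, 343, 348, 378, 379, 355]
t=5: [350, 255, 275, 264, 303, 305, 351, 278, 316, 307, 269, 263, 304]
t=6: [318, 389, 381, 385, 366, 358, 318, 381, 356, 364, 383, 387, 359]
t=7: [342, 245, 259, 255, 282, 299, 341, 259, 296, 285, 259, 248, 297]
t=8: [330, 392, 388, 388, 380, 364, 330, 388, 374, 379, 386, 391, 366]
t=9: [328, 237, 244, 248, 258, 289, 328, 244, 266, 259, 252, 239, 286]
t=10: [346, 392, 392, 389, 390, 372, 346, 392, 388, 390, 389, 392, 374]
t=11: [309, 236, 235, 244, 239, 275, 308, 235, 241, 239, 245, 236, 272]
t=12: [364, 393, 393, 391, 393, 381, 365, 393, 393, 393, 391, 393, 383]
t=13: [282, 233, 233, 239, 233, 258, 280, 233, 233, 233, 239, 233, 255]
t=14: [382, 392, 392, 392, 392, 389, 383, 392, 392, 392, 392, 392, 389]
t=15: [252, 235, 235, 236, 235, 242, 251, 235, 235, 235, 236, 235, 242]
t=16: [392, 393, 393, 393, 393, 392, 392, 393, 393, 393, 393, 393, 392]
t=17: [235, 233, 233, 233, 233, 234, 235, 233, 233, 233, 233, 233, 234]
t=18: [393, 392, 392, 392, 392, 392, 393, 392, 392, 392, 392, 392, 392]
t=19: [233, 235, 235, 235, 235, 234, 233, 235, 235, 235, 235, 235, 234]
t=20: [392, 393, 393, 393, 393, 392, 392, 393, 393, 393, 393, 393, 392]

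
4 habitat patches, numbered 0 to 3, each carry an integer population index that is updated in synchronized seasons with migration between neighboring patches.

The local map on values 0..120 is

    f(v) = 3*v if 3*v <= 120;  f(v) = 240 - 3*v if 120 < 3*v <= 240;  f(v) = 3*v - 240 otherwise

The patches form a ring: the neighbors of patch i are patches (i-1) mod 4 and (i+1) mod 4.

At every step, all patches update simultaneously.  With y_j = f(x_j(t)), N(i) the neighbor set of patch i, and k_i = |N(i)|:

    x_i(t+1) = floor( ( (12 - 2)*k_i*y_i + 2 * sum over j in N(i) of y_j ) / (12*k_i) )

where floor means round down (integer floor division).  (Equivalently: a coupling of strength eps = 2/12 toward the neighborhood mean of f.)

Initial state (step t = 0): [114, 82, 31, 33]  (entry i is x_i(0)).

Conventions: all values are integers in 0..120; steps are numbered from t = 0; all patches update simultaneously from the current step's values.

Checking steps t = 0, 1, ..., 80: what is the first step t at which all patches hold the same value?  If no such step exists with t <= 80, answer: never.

Answer: never
Key observation: The state at step 30 reappears at step 32 — the system is in a cycle of period 2 from step 30 on.  No step 0..32 is synchronized, and the cycle repeats forever, so no step up to 80 (or ever) has all patches equal.

Derivation:
t=0: [114, 82, 31, 33]  (not all equal)
t=1: [93, 21, 86, 98]  (not all equal)
t=2: [42, 57, 24, 49]  (not all equal)
t=3: [108, 73, 73, 93]  (not all equal)
t=4: [75, 26, 22, 41]  (not all equal)
t=5: [28, 71, 71, 104]  (not all equal)
t=6: [78, 31, 30, 69]  (not all equal)
t=7: [15, 85, 85, 35]  (not all equal)
t=8: [47, 17, 22, 92]  (not all equal)
t=9: [89, 56, 62, 43]  (not all equal)
t=10: [37, 66, 60, 99]  (not all equal)
t=11: [100, 49, 58, 61]  (not all equal)
t=12: [62, 88, 67, 58]  (not all equal)
t=13: [52, 27, 40, 62]  (not all equal)
t=14: [81, 84, 111, 62]  (not all equal)
t=15: [8, 18, 83, 53]  (not all equal)
t=16: [31, 47, 18, 70]  (not all equal)
t=17: [88, 94, 55, 37]  (not all equal)
t=18: [32, 43, 75, 100]  (not all equal)
t=19: [94, 101, 26, 59]  (not all equal)
t=20: [45, 62, 75, 62]  (not all equal)
t=21: [96, 55, 21, 55]  (not all equal)
t=22: [52, 71, 65, 71]  (not all equal)
t=23: [74, 33, 42, 33]  (not all equal)
t=24: [31, 93, 111, 93]  (not all equal)
t=25: [84, 48, 84, 48]  (not all equal)
t=26: [26, 82, 26, 82]  (not all equal)
t=27: [66, 18, 66, 18]  (not all equal)
t=28: [44, 52, 44, 52]  (not all equal)
t=29: [104, 88, 104, 88]  (not all equal)
t=30: [64, 32, 64, 32]  (not all equal)
t=31: [56, 88, 56, 88]  (not all equal)
t=32: [64, 32, 64, 32]  (not all equal)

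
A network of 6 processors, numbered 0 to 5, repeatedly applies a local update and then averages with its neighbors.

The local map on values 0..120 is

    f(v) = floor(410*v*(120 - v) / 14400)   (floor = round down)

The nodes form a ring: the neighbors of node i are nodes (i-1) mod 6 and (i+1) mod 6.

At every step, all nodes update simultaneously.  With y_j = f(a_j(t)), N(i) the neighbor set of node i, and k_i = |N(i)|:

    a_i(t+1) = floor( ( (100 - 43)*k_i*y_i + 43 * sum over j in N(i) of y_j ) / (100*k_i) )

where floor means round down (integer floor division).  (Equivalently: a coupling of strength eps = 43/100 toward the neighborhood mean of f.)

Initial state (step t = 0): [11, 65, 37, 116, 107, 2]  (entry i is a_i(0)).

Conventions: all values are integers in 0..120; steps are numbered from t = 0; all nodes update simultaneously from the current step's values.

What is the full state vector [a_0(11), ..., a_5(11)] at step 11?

Answer: [100, 97, 97, 100, 101, 101]

Derivation:
t=0: [11, 65, 37, 116, 107, 2]
t=1: [42, 83, 74, 34, 26, 19]
t=2: [83, 90, 91, 82, 68, 65]
t=3: [87, 78, 78, 87, 97, 97]
t=4: [79, 90, 90, 79, 66, 66]
t=5: [90, 79, 79, 90, 99, 99]
t=6: [75, 88, 88, 75, 62, 62]
t=7: [93, 83, 83, 93, 100, 100]
t=8: [71, 83, 83, 71, 59, 59]
t=9: [97, 89, 89, 97, 101, 101]
t=10: [64, 74, 74, 64, 55, 55]
t=11: [100, 97, 97, 100, 101, 101]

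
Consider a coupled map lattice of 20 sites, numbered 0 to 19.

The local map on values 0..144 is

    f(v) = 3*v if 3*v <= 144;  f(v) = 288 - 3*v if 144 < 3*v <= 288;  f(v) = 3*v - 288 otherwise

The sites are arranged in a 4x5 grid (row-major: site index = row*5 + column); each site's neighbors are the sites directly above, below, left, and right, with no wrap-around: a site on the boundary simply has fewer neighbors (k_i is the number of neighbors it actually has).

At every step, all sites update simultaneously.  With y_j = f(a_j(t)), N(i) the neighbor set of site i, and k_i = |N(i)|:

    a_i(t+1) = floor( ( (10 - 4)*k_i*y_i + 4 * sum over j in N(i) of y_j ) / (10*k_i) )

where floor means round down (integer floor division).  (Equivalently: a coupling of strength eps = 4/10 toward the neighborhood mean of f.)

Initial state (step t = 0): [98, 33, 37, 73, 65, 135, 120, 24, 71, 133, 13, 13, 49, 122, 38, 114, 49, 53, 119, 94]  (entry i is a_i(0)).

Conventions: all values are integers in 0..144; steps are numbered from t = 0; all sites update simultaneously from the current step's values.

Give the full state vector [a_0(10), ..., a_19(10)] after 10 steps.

Simulating step by step:
t=0: [98, 33, 37, 73, 65, 135, 120, 24, 71, 133, 13, 13, 49, 122, 38, 114, 49, 53, 119, 94]
t=1: [46, 84, 98, 78, 91, 85, 75, 83, 78, 104, 51, 62, 116, 86, 94, 68, 114, 124, 69, 40]
t=2: [96, 49, 20, 42, 24, 64, 58, 41, 47, 24, 110, 92, 61, 38, 26, 88, 68, 76, 79, 89]
t=3: [47, 107, 88, 112, 82, 78, 105, 115, 128, 82, 42, 41, 93, 105, 74, 39, 63, 68, 56, 38]
t=4: [102, 45, 32, 50, 43, 71, 42, 49, 75, 52, 114, 99, 34, 45, 64, 115, 102, 80, 102, 105]
t=5: [52, 113, 112, 121, 131, 71, 111, 123, 92, 117, 51, 35, 94, 108, 96, 48, 26, 47, 38, 39]
t=6: [104, 60, 56, 67, 90, 86, 58, 59, 32, 53, 124, 89, 39, 34, 28, 129, 98, 111, 107, 93]
t=7: [42, 99, 112, 83, 54, 47, 95, 111, 100, 103, 70, 44, 98, 94, 82, 77, 25, 47, 40, 28]
t=8: [105, 29, 41, 48, 87, 112, 34, 33, 18, 36, 90, 95, 36, 21, 40, 64, 89, 111, 102, 82]
t=9: [43, 85, 117, 113, 66, 48, 84, 98, 73, 91, 30, 26, 85, 67, 100, 65, 31, 46, 30, 52]
t=10: [112, 50, 49, 60, 67, 120, 47, 23, 57, 31, 96, 72, 50, 72, 38, 92, 97, 111, 101, 99]

Answer: [112, 50, 49, 60, 67, 120, 47, 23, 57, 31, 96, 72, 50, 72, 38, 92, 97, 111, 101, 99]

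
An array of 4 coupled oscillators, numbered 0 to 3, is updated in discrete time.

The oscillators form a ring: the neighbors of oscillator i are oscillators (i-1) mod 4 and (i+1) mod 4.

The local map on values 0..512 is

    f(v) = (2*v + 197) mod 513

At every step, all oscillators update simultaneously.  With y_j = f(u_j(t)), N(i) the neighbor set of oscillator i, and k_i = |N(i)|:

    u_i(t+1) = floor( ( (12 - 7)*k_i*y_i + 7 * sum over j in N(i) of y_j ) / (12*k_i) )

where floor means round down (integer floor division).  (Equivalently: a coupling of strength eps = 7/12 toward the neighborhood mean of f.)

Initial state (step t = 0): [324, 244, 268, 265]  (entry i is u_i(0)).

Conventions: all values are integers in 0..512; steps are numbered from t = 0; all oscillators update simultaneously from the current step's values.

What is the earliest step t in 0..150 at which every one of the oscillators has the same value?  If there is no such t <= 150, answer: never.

Simulating step by step:
t=0: [324, 244, 268, 265]  (not all equal)
t=1: [250, 232, 204, 250]  (not all equal)
t=2: [173, 142, 135, 157]  (not all equal)
t=3: [301, 345, 483, 357]  (not all equal)
t=4: [344, 279, 282, 289]  (not all equal)
t=5: [302, 281, 250, 290]  (not all equal)
t=6: [268, 240, 225, 247]  (not all equal)
t=7: [191, 171, 155, 177]  (not all equal)
t=8: [46, 177, 229, 182]  (not all equal)
t=9: [145, 141, 84, 145]  (not all equal)
t=10: [484, 448, 433, 451]  (not all equal)
t=11: [98, 79, 56, 81]  (not all equal)
t=12: [372, 352, 337, 354]  (not all equal)
t=13: [405, 390, 376, 392]  (not all equal)
t=14: [477, 464, 453, 466]  (not all equal)
t=15: [111, 100, 91, 101]  (not all equal)
t=16: [406, 398, 390, 399]  (not all equal)
t=17: [487, 480, 473, 480]  (not all equal)
t=18: [136, 131, 125, 131]  (not all equal)
t=19: [463, 458, 454, 458]  (not all equal)
t=20: [91, 87, 83, 87]  (not all equal)
t=21: [374, 371, 367, 371]  (not all equal)
t=22: [428, 425, 422, 425]  (not all equal)
t=23: [23, 21, 18, 21]  (not all equal)
t=24: [240, 238, 236, 238]  (not all equal)
t=25: [161, 160, 158, 160]  (not all equal)
t=26: [4, 3, 2, 3]  (not all equal)
t=27: [203, 203, 202, 203]  (not all equal)
t=28: [90, 89, 89, 89]  (not all equal)
t=29: [375, 375, 375, 375]  (all equal)

Answer: 29
Key observation: Synchronization is absorbing here: once all oscillators are equal they stay equal, and step 29 is the first all-equal step.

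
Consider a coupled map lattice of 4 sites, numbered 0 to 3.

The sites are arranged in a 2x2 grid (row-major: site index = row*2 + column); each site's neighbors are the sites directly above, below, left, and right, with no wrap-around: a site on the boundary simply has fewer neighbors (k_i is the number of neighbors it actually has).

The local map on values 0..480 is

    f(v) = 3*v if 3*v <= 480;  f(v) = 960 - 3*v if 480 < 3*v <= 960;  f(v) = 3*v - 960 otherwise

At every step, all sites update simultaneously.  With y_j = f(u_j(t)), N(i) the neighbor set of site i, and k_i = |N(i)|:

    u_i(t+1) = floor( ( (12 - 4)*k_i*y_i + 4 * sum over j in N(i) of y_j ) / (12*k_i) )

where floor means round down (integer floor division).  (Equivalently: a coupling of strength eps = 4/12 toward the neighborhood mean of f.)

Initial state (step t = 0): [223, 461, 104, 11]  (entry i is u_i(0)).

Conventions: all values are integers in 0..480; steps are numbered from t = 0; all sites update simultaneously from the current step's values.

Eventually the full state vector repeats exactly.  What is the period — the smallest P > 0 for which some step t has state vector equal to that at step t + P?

Simulating step by step:
t=0: [223, 461, 104, 11]
t=1: [316, 336, 262, 144]
t=2: [45, 106, 190, 325]
t=3: [208, 237, 285, 128]
t=4: [283, 286, 190, 315]
t=5: [156, 89, 281, 92]
t=6: [376, 302, 202, 248]
t=7: [180, 100, 300, 212]
t=8: [340, 324, 164, 276]
t=9: [120, 40, 344, 168]
t=10: [272, 216, 184, 336]
t=11: [216, 240, 304, 152]
t=12: [256, 288, 160, 352]
t=13: [224, 112, 368, 160]
t=14: [272, 352, 224, 400]
t=15: [160, 128, 256, 224]
t=16: [416, 384, 256, 288]
t=17: [256, 192, 192, 128]
t=18: [256, 352, 352, 384]
t=19: [160, 128, 128, 160]
t=20: [448, 416, 416, 448]
t=21: [352, 320, 320, 352]
t=22: [64, 32, 32, 64]
t=23: [160, 128, 128, 160]

Answer: 4
Key observation: The state at step 19, [160, 128, 128, 160], reappears at step 23 — and no state repeats earlier — so the cycle the system enters has period 4.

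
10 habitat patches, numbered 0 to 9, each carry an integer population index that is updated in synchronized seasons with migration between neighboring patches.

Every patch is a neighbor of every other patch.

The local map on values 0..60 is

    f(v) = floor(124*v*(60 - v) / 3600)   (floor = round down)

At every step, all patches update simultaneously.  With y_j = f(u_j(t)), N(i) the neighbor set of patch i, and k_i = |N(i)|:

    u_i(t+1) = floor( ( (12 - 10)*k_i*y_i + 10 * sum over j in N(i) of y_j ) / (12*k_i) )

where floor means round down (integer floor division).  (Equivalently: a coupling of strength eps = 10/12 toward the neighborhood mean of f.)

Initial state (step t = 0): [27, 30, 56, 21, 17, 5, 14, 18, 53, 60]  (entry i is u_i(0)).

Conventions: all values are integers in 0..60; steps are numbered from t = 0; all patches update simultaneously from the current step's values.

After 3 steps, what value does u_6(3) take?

Simulating step by step:
t=0: [27, 30, 56, 21, 17, 5, 14, 18, 53, 60]
t=1: [19, 19, 18, 19, 19, 18, 19, 19, 18, 17]
t=2: [25, 25, 25, 25, 25, 25, 25, 25, 25, 25]
t=3: [30, 30, 30, 30, 30, 30, 30, 30, 30, 30]

Answer: u_6(3) = 30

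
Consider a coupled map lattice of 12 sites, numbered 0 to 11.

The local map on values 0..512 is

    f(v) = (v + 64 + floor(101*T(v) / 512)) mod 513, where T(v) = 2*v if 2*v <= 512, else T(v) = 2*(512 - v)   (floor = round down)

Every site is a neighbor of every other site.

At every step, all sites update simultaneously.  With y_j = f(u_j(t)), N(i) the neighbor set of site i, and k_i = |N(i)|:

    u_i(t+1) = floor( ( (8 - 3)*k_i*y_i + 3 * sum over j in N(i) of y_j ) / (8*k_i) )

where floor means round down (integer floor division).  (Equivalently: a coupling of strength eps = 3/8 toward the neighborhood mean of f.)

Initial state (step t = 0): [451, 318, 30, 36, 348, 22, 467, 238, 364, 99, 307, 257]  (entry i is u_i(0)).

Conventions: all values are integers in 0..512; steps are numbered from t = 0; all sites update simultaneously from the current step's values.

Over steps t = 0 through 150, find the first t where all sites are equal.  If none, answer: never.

Simulating step by step:
t=0: [451, 318, 30, 36, 348, 22, 467, 238, 364, 99, 307, 257]  (not all equal)
t=1: [126, 381, 173, 178, 392, 166, 131, 344, 398, 230, 377, 360]  (not all equal)
t=2: [302, 454, 341, 345, 458, 335, 306, 441, 460, 388, 453, 446]  (not all equal)
t=3: [366, 117, 380, 381, 119, 377, 367, 113, 119, 396, 117, 114]  (not all equal)
t=4: [435, 281, 440, 440, 282, 439, 435, 277, 282, 445, 281, 278]  (not all equal)
t=5: [102, 350, 103, 103, 350, 103, 102, 348, 350, 105, 350, 349]  (not all equal)
t=6: [261, 421, 262, 262, 421, 262, 261, 421, 421, 264, 421, 421]  (not all equal)
t=7: [338, 92, 338, 338, 92, 338, 338, 92, 92, 339, 92, 92]  (not all equal)
t=8: [413, 248, 413, 413, 248, 413, 413, 248, 248, 413, 248, 248]  (not all equal)
t=9: [86, 325, 86, 86, 325, 86, 86, 325, 325, 86, 325, 325]  (not all equal)
t=10: [240, 404, 240, 240, 404, 240, 240, 404, 404, 240, 404, 404]  (not all equal)
t=11: [420, 487, 420, 420, 487, 420, 420, 487, 487, 420, 487, 487]  (not all equal)
t=12: [15, 38, 15, 15, 38, 15, 15, 38, 38, 15, 38, 38]  (not all equal)
t=13: [90, 109, 90, 90, 109, 90, 90, 109, 109, 90, 109, 109]  (not all equal)
t=14: [194, 210, 194, 194, 210, 194, 194, 210, 210, 194, 210, 210]  (not all equal)
t=15: [338, 351, 338, 338, 351, 338, 338, 351, 351, 338, 351, 351]  (not all equal)
t=16: [471, 476, 471, 471, 476, 471, 471, 476, 476, 471, 476, 476]  (not all equal)
t=17: [38, 40, 38, 38, 40, 38, 38, 40, 40, 38, 40, 40]  (not all equal)
t=18: [116, 118, 116, 116, 118, 116, 116, 118, 118, 116, 118, 118]  (not all equal)
t=19: [225, 227, 225, 225, 227, 225, 225, 227, 227, 225, 227, 227]  (not all equal)
t=20: [377, 379, 377, 377, 379, 377, 377, 379, 379, 377, 379, 379]  (not all equal)
t=21: [494, 494, 494, 494, 494, 494, 494, 494, 494, 494, 494, 494]  (all equal)

Answer: 21
Key observation: Synchronization is absorbing here: once all sites are equal they stay equal, and step 21 is the first all-equal step.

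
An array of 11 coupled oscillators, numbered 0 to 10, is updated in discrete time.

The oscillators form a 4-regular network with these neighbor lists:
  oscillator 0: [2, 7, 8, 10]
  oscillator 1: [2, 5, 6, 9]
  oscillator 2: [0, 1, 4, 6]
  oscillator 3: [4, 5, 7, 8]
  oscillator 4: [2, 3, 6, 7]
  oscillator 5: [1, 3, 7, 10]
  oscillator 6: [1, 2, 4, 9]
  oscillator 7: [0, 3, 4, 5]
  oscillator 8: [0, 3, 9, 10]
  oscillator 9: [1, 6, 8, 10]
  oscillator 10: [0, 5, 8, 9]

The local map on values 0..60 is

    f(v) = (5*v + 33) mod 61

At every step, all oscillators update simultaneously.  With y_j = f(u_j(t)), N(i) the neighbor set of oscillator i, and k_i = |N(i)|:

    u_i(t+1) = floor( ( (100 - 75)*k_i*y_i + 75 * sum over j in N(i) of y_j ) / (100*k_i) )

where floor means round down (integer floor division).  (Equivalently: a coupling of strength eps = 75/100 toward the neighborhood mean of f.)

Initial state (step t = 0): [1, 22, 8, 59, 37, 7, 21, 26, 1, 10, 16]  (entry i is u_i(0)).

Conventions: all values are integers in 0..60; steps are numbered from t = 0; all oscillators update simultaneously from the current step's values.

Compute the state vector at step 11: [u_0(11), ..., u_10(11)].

Simulating step by step:
t=0: [1, 22, 8, 59, 37, 7, 21, 26, 1, 10, 16]
t=1: [36, 15, 23, 28, 26, 27, 20, 29, 34, 29, 32]
t=2: [28, 37, 30, 43, 37, 42, 34, 45, 32, 30, 31]
t=3: [18, 23, 26, 23, 15, 25, 18, 31, 13, 13, 23]
t=4: [20, 28, 24, 29, 25, 24, 28, 21, 26, 26, 27]
t=5: [27, 41, 35, 37, 37, 39, 42, 29, 39, 45, 34]
t=6: [38, 40, 43, 42, 41, 42, 39, 44, 32, 37, 33]
t=7: [17, 39, 36, 40, 35, 40, 38, 42, 30, 31, 30]
t=8: [31, 34, 38, 37, 40, 41, 29, 49, 21, 17, 21]
t=9: [21, 44, 34, 37, 43, 33, 45, 35, 25, 34, 28]
t=10: [28, 15, 13, 23, 18, 26, 13, 19, 31, 25, 29]
t=11: [32, 40, 34, 16, 20, 35, 31, 23, 32, 36, 38]

Answer: [32, 40, 34, 16, 20, 35, 31, 23, 32, 36, 38]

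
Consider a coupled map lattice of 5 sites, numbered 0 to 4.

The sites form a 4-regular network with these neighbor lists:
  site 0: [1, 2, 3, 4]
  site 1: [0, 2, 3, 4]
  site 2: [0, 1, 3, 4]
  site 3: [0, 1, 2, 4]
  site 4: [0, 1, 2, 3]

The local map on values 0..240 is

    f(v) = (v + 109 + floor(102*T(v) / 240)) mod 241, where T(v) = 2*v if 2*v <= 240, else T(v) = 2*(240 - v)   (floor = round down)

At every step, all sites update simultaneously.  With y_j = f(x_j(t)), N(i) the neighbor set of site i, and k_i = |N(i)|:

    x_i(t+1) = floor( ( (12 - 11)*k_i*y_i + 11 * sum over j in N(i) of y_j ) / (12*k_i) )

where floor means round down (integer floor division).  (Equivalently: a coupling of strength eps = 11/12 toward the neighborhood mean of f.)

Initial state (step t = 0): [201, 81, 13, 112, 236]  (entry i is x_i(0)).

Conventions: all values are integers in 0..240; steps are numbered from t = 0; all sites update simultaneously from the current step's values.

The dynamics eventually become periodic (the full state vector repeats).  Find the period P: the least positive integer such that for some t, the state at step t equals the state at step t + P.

Simulating step by step:
t=0: [201, 81, 13, 112, 236]
t=1: [84, 96, 80, 88, 83]
t=2: [27, 24, 28, 26, 27]
t=3: [157, 157, 156, 157, 157]
t=4: [95, 95, 95, 95, 95]
t=5: [43, 43, 43, 43, 43]
t=6: [188, 188, 188, 188, 188]
t=7: [100, 100, 100, 100, 100]
t=8: [53, 53, 53, 53, 53]
t=9: [207, 207, 207, 207, 207]
t=10: [103, 103, 103, 103, 103]
t=11: [58, 58, 58, 58, 58]
t=12: [216, 216, 216, 216, 216]
t=13: [104, 104, 104, 104, 104]
t=14: [60, 60, 60, 60, 60]
t=15: [220, 220, 220, 220, 220]
t=16: [105, 105, 105, 105, 105]
t=17: [62, 62, 62, 62, 62]
t=18: [223, 223, 223, 223, 223]
t=19: [105, 105, 105, 105, 105]

Answer: 3
Key observation: The state at step 16, [105, 105, 105, 105, 105], reappears at step 19 — and no state repeats earlier — so the cycle the system enters has period 3.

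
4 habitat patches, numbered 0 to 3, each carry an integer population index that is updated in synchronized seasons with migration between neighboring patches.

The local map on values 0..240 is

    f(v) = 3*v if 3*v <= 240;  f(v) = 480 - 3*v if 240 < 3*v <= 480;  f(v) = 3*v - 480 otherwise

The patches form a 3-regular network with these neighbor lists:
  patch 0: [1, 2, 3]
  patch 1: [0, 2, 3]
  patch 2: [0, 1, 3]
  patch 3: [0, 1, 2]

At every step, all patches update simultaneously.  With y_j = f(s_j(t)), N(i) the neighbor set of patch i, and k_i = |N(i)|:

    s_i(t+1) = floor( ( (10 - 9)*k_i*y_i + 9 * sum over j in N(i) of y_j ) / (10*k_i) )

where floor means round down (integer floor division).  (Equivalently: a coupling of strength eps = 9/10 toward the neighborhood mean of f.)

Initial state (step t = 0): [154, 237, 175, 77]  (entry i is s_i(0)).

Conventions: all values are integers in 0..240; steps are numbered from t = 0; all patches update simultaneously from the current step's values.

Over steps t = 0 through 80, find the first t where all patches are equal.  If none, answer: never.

Simulating step by step:
t=0: [154, 237, 175, 77]  (not all equal)
t=1: [153, 111, 148, 111]  (not all equal)
t=2: [101, 75, 98, 75]  (not all equal)
t=3: [208, 198, 206, 198]  (not all equal)
t=4: [124, 130, 125, 130]  (not all equal)
t=5: [96, 99, 96, 99]  (not all equal)
t=6: [186, 188, 186, 188]  (not all equal)
t=7: [81, 80, 81, 80]  (not all equal)
t=8: [238, 238, 238, 238]  (all equal)

Answer: 8
Key observation: Synchronization is absorbing here: once all patches are equal they stay equal, and step 8 is the first all-equal step.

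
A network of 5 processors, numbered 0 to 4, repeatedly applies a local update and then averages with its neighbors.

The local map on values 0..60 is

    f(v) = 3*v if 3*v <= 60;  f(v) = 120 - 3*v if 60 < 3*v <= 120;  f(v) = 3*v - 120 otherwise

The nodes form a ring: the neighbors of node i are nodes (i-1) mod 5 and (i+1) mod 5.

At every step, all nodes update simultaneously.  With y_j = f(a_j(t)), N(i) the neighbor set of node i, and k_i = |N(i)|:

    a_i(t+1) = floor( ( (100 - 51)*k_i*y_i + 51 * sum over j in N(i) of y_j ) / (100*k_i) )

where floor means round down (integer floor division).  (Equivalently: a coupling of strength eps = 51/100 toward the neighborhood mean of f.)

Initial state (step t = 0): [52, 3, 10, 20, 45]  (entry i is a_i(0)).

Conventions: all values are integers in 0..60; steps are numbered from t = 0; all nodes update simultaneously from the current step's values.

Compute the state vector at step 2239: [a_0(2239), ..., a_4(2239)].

Simulating step by step:
t=0: [52, 3, 10, 20, 45]
t=1: [23, 21, 32, 40, 31]
t=2: [46, 47, 26, 13, 26]
t=3: [24, 25, 35, 40, 35]
t=4: [38, 38, 18, 7, 19]
t=5: [19, 18, 33, 38, 34]
t=6: [46, 46, 25, 12, 24]
t=7: [25, 24, 35, 41, 37]
t=8: [36, 38, 20, 7, 16]
t=9: [19, 21, 36, 37, 31]
t=10: [49, 45, 22, 14, 30]
t=11: [24, 28, 40, 42, 32]
t=12: [38, 29, 10, 9, 25]
t=13: [22, 25, 30, 32, 30]
t=14: [45, 43, 32, 27, 34]
t=15: [14, 14, 24, 29, 22]
t=16: [45, 43, 42, 42, 45]
t=17: [13, 9, 6, 8, 12]
t=18: [35, 27, 21, 25, 33]
t=19: [22, 37, 49, 41, 25]
t=20: [40, 25, 16, 19, 36]
t=21: [14, 34, 49, 43, 20]
t=22: [40, 26, 20, 26, 42]
t=23: [12, 35, 50, 37, 13]
t=24: [31, 24, 20, 22, 30]
t=25: [33, 45, 55, 49, 35]
t=26: [17, 24, 32, 28, 19]
t=27: [51, 42, 33, 38, 50]
t=28: [25, 16, 13, 15, 24]
t=29: [46, 44, 42, 44, 46]
t=30: [16, 12, 9, 12, 16]
t=31: [44, 36, 31, 36, 44]
t=32: [12, 15, 19, 15, 12]
t=33: [38, 45, 50, 45, 38]
t=34: [8, 16, 22, 16, 8]
t=35: [30, 43, 50, 43, 30]
t=36: [24, 19, 19, 19, 24]
t=37: [50, 54, 57, 54, 50]
t=38: [33, 41, 46, 41, 33]
t=39: [16, 11, 10, 11, 16]
t=40: [44, 36, 31, 36, 44]

Answer: [8, 16, 22, 16, 8]
Key observation: The state at step 31, [44, 36, 31, 36, 44], reappears at step 40: the system is in a cycle of period 9 from step 31 on.  Therefore the state at step 2239 equals the state at step 31 + ((2239 - 31) mod 9) = 34, which is [8, 16, 22, 16, 8].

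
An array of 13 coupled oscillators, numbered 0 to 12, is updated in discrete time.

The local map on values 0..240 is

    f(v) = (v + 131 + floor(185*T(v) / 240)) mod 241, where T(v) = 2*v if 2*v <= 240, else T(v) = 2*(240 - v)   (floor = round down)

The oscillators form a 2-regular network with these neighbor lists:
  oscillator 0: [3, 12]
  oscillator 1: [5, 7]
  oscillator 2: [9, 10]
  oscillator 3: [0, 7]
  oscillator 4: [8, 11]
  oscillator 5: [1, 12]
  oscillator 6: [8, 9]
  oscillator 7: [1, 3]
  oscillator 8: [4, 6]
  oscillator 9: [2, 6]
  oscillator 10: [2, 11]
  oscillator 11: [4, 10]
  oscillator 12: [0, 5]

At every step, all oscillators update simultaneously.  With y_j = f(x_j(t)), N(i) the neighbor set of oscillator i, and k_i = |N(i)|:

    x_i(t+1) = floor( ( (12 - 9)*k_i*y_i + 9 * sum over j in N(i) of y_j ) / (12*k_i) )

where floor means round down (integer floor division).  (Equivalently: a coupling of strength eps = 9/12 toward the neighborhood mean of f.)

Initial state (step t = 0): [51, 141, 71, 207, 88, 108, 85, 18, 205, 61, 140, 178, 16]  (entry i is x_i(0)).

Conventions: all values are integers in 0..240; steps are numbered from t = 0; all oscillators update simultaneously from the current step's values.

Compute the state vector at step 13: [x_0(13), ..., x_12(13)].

Answer: [168, 168, 169, 168, 169, 168, 169, 168, 169, 169, 169, 169, 168]

Derivation:
t=0: [51, 141, 71, 207, 88, 108, 85, 18, 205, 61, 140, 178, 16]
t=1: [124, 173, 103, 109, 144, 173, 98, 167, 119, 77, 133, 152, 111]
t=2: [175, 167, 139, 177, 183, 168, 138, 167, 168, 130, 169, 182, 177]
t=3: [164, 169, 179, 166, 163, 167, 180, 167, 171, 185, 171, 163, 166]
t=4: [170, 168, 163, 170, 169, 169, 162, 169, 166, 161, 167, 169, 170]
t=5: [167, 168, 170, 167, 168, 168, 171, 168, 170, 171, 169, 168, 167]
t=6: [169, 169, 167, 169, 168, 169, 167, 169, 167, 167, 168, 168, 169]
t=7: [168, 168, 169, 168, 169, 168, 169, 168, 169, 169, 169, 169, 168]
t=8: [169, 169, 168, 169, 168, 169, 168, 169, 168, 168, 168, 168, 169]
t=9: [168, 168, 169, 168, 169, 168, 169, 168, 169, 169, 169, 169, 168]
t=10: [169, 169, 168, 169, 168, 169, 168, 169, 168, 168, 168, 168, 169]
t=11: [168, 168, 169, 168, 169, 168, 169, 168, 169, 169, 169, 169, 168]
t=12: [169, 169, 168, 169, 168, 169, 168, 169, 168, 168, 168, 168, 169]
t=13: [168, 168, 169, 168, 169, 168, 169, 168, 169, 169, 169, 169, 168]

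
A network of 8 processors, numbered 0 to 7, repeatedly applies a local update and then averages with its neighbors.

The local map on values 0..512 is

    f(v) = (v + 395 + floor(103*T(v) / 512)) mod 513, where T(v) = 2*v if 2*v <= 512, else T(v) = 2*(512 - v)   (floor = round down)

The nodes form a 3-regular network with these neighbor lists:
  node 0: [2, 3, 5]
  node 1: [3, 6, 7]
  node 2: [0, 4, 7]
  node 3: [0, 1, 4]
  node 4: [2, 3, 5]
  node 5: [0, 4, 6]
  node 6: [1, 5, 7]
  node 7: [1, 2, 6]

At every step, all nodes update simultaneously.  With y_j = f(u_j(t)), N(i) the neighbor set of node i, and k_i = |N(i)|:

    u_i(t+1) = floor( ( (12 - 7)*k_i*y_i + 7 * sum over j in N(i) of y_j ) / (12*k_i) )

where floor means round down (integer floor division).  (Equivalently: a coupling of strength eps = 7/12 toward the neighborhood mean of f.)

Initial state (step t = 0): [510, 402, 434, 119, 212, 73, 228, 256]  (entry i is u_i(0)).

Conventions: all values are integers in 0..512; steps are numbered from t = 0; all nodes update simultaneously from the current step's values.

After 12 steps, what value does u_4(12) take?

Simulating step by step:
t=0: [510, 402, 434, 119, 212, 73, 228, 256]
t=1: [336, 231, 302, 194, 248, 357, 291, 270]
t=2: [260, 214, 260, 204, 236, 276, 255, 246]
t=3: [230, 198, 233, 193, 217, 239, 227, 223]
t=4: [197, 172, 200, 170, 189, 205, 194, 191]
t=5: [153, 133, 155, 133, 148, 159, 149, 147]
t=6: [92, 76, 94, 77, 89, 96, 88, 86]
t=7: [107, 307, 9, 309, 105, 10, 103, 101]
t=8: [224, 175, 185, 177, 223, 187, 147, 146]
t=9: [162, 112, 151, 154, 161, 152, 106, 105]
t=10: [100, 46, 86, 90, 100, 87, 44, 43]
t=11: [11, 369, 97, 101, 11, 98, 368, 367]
t=12: [182, 252, 226, 228, 182, 227, 251, 251]

Answer: u_4(12) = 182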